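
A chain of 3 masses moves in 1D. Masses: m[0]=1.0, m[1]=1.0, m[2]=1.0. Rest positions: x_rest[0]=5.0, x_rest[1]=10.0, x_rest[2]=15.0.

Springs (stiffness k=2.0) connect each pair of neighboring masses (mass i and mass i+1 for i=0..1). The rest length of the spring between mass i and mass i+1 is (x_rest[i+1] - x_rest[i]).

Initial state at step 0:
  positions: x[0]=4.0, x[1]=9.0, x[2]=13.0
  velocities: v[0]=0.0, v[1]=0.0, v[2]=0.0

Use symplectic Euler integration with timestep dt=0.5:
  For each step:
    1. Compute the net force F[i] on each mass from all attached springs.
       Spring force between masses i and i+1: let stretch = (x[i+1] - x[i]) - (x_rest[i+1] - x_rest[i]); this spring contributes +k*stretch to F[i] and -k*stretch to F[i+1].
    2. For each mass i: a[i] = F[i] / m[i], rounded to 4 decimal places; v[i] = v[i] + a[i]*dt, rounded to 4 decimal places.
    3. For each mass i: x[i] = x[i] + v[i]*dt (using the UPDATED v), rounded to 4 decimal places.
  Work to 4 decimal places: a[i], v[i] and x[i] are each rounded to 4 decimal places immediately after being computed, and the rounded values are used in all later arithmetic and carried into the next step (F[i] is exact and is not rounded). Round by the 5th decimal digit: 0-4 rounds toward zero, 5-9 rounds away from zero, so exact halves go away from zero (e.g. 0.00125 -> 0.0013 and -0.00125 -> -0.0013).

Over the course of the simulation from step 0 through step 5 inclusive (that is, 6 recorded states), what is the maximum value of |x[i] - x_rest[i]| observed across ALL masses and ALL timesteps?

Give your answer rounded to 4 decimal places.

Step 0: x=[4.0000 9.0000 13.0000] v=[0.0000 0.0000 0.0000]
Step 1: x=[4.0000 8.5000 13.5000] v=[0.0000 -1.0000 1.0000]
Step 2: x=[3.7500 8.2500 14.0000] v=[-0.5000 -0.5000 1.0000]
Step 3: x=[3.2500 8.6250 14.1250] v=[-1.0000 0.7500 0.2500]
Step 4: x=[2.9375 9.0625 14.0000] v=[-0.6250 0.8750 -0.2500]
Step 5: x=[3.1875 8.9063 13.9063] v=[0.5000 -0.3125 -0.1875]
Max displacement = 2.0625

Answer: 2.0625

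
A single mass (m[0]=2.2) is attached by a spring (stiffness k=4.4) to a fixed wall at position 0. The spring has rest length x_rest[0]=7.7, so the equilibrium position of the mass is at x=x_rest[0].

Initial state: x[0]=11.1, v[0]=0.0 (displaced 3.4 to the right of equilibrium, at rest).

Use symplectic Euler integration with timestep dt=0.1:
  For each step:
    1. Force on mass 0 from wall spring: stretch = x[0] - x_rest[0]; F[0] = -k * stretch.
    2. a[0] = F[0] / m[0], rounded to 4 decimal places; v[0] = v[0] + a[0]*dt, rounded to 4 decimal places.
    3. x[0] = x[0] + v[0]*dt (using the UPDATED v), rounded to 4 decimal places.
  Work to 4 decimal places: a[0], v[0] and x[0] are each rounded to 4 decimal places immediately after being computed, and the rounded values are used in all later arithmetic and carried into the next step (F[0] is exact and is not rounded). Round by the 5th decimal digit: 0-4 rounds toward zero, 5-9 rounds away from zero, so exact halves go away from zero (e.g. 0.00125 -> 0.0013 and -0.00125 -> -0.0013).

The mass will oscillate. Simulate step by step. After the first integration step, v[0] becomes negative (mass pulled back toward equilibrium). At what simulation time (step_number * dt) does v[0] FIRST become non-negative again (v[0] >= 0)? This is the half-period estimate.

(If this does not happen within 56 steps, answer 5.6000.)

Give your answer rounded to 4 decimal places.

Answer: 2.3000

Derivation:
Step 0: x=[11.1000] v=[0.0000]
Step 1: x=[11.0320] v=[-0.6800]
Step 2: x=[10.8974] v=[-1.3464]
Step 3: x=[10.6988] v=[-1.9859]
Step 4: x=[10.4402] v=[-2.5857]
Step 5: x=[10.1268] v=[-3.1337]
Step 6: x=[9.7649] v=[-3.6191]
Step 7: x=[9.3617] v=[-4.0321]
Step 8: x=[8.9253] v=[-4.3644]
Step 9: x=[8.4644] v=[-4.6095]
Step 10: x=[7.9882] v=[-4.7624]
Step 11: x=[7.5062] v=[-4.8200]
Step 12: x=[7.0281] v=[-4.7812]
Step 13: x=[6.5634] v=[-4.6468]
Step 14: x=[6.1215] v=[-4.4195]
Step 15: x=[5.7111] v=[-4.1038]
Step 16: x=[5.3405] v=[-3.7060]
Step 17: x=[5.0171] v=[-3.2341]
Step 18: x=[4.7474] v=[-2.6975]
Step 19: x=[4.5367] v=[-2.1070]
Step 20: x=[4.3893] v=[-1.4743]
Step 21: x=[4.3081] v=[-0.8122]
Step 22: x=[4.2947] v=[-0.1338]
Step 23: x=[4.3494] v=[0.5473]
First v>=0 after going negative at step 23, time=2.3000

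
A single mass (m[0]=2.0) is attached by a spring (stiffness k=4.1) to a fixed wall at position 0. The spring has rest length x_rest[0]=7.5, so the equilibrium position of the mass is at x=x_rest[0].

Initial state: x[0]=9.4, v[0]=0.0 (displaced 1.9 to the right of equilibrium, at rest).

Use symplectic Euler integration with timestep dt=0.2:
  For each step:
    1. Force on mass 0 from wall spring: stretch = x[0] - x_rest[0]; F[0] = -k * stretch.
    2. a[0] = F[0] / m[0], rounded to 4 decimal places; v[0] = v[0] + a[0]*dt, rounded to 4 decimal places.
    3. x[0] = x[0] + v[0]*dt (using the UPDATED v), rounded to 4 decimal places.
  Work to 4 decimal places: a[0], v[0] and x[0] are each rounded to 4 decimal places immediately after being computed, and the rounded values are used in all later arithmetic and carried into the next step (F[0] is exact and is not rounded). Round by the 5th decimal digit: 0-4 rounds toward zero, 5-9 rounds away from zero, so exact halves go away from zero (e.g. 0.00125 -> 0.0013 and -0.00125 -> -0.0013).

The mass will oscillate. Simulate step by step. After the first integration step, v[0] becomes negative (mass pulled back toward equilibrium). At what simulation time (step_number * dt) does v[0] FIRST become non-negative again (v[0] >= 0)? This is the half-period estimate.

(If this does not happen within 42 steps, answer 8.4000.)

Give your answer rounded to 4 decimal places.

Step 0: x=[9.4000] v=[0.0000]
Step 1: x=[9.2442] v=[-0.7790]
Step 2: x=[8.9454] v=[-1.4941]
Step 3: x=[8.5281] v=[-2.0867]
Step 4: x=[8.0265] v=[-2.5082]
Step 5: x=[7.4817] v=[-2.7241]
Step 6: x=[6.9384] v=[-2.7166]
Step 7: x=[6.4411] v=[-2.4863]
Step 8: x=[6.0307] v=[-2.0522]
Step 9: x=[5.7407] v=[-1.4498]
Step 10: x=[5.5950] v=[-0.7285]
Step 11: x=[5.6055] v=[0.0526]
First v>=0 after going negative at step 11, time=2.2000

Answer: 2.2000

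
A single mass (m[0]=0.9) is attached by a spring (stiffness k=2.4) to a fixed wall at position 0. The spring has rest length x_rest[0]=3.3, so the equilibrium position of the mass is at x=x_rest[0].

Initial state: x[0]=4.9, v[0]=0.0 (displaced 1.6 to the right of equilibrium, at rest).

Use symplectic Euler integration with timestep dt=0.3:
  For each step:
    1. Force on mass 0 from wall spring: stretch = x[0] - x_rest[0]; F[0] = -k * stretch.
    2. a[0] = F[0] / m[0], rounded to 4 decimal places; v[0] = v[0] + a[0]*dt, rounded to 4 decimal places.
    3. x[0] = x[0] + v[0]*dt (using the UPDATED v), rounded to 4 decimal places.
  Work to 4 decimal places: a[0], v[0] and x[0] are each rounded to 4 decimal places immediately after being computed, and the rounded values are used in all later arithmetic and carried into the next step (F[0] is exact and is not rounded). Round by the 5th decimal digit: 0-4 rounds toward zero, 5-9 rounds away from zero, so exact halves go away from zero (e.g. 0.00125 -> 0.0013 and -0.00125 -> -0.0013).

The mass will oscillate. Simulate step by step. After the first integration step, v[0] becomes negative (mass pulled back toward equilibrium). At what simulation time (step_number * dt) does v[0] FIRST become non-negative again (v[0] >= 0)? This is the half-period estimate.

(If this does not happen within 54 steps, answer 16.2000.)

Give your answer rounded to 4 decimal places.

Step 0: x=[4.9000] v=[0.0000]
Step 1: x=[4.5160] v=[-1.2800]
Step 2: x=[3.8402] v=[-2.2528]
Step 3: x=[3.0347] v=[-2.6850]
Step 4: x=[2.2929] v=[-2.4728]
Step 5: x=[1.7928] v=[-1.6671]
Step 6: x=[1.6544] v=[-0.4613]
Step 7: x=[1.9110] v=[0.8552]
First v>=0 after going negative at step 7, time=2.1000

Answer: 2.1000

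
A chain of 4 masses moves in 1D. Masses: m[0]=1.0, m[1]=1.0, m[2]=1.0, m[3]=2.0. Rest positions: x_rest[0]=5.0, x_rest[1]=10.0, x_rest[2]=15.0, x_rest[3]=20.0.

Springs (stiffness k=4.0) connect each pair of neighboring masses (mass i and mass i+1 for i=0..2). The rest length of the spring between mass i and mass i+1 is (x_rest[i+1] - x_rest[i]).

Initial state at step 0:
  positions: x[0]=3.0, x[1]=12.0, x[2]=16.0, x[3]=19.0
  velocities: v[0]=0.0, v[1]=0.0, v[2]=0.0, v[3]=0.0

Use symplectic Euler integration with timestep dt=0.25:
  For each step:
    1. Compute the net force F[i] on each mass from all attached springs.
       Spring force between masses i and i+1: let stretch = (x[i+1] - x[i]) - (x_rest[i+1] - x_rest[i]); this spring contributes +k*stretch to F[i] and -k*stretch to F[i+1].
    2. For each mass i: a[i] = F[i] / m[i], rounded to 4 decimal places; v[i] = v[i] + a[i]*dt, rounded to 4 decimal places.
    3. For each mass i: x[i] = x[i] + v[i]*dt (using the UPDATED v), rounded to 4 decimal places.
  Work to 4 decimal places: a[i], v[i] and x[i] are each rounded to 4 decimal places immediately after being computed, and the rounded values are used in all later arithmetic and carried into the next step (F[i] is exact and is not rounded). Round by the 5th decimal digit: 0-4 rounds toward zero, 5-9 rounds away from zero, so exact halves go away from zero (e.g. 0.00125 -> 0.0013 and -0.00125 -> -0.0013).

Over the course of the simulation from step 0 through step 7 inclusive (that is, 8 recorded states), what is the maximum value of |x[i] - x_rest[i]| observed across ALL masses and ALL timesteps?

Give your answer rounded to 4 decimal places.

Step 0: x=[3.0000 12.0000 16.0000 19.0000] v=[0.0000 0.0000 0.0000 0.0000]
Step 1: x=[4.0000 10.7500 15.7500 19.2500] v=[4.0000 -5.0000 -1.0000 1.0000]
Step 2: x=[5.4375 9.0625 15.1250 19.6875] v=[5.7500 -6.7500 -2.5000 1.7500]
Step 3: x=[6.5313 7.9844 14.1250 20.1797] v=[4.3750 -4.3125 -4.0000 1.9688]
Step 4: x=[6.7383 8.0782 13.1035 20.5401] v=[0.8281 0.3750 -4.0859 1.4415]
Step 5: x=[6.0303 9.0933 12.6849 20.5959] v=[-2.8320 4.0604 -1.6746 0.2232]
Step 6: x=[4.8381 10.2406 13.3461 20.2878] v=[-4.7690 4.5890 2.6448 -1.2323]
Step 7: x=[3.7465 10.8136 14.9664 19.7370] v=[-4.3665 2.2920 6.4810 -2.2032]
Max displacement = 2.3151

Answer: 2.3151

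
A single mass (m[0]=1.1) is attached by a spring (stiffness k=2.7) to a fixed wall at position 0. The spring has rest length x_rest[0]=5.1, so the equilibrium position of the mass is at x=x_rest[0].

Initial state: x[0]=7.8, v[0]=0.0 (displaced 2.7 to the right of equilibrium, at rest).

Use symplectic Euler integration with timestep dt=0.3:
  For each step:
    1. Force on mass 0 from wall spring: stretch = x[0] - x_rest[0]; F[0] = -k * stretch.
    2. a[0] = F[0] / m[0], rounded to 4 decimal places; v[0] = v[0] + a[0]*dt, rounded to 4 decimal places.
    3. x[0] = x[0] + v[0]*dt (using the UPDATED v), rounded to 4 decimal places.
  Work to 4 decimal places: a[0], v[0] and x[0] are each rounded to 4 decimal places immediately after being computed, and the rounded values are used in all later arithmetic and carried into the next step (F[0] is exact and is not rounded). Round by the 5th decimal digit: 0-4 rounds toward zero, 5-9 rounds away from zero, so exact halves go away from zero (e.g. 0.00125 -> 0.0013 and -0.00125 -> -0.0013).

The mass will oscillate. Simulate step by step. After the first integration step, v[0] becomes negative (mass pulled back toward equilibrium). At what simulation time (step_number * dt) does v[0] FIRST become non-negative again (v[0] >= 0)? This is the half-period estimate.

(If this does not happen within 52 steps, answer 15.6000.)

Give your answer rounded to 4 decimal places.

Answer: 2.1000

Derivation:
Step 0: x=[7.8000] v=[0.0000]
Step 1: x=[7.2035] v=[-1.9882]
Step 2: x=[6.1424] v=[-3.5371]
Step 3: x=[4.8510] v=[-4.3047]
Step 4: x=[3.6146] v=[-4.1213]
Step 5: x=[2.7064] v=[-3.0275]
Step 6: x=[2.3269] v=[-1.2649]
Step 7: x=[2.5600] v=[0.7771]
First v>=0 after going negative at step 7, time=2.1000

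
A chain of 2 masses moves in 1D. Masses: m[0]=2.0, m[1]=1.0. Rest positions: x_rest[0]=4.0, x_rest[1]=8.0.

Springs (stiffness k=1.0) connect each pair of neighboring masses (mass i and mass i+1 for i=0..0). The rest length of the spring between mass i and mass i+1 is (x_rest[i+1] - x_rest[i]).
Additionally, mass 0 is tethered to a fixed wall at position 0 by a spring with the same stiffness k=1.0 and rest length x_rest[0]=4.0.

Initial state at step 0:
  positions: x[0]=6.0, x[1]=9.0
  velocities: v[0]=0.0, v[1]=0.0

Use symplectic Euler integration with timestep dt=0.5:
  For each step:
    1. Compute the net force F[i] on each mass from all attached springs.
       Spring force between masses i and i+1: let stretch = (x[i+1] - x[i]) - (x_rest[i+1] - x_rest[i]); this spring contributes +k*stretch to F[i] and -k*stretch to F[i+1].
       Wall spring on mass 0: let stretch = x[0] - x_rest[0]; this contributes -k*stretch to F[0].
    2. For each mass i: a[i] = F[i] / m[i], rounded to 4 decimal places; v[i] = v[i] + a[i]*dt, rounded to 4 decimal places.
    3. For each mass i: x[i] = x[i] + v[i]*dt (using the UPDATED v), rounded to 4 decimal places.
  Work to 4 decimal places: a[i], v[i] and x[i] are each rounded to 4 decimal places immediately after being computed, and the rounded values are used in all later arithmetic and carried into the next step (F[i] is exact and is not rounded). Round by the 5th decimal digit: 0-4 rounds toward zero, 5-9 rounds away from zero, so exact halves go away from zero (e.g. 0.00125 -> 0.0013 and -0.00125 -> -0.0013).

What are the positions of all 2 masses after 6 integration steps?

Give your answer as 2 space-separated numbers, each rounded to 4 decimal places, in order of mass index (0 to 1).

Answer: 3.4794 7.9932

Derivation:
Step 0: x=[6.0000 9.0000] v=[0.0000 0.0000]
Step 1: x=[5.6250 9.2500] v=[-0.7500 0.5000]
Step 2: x=[5.0000 9.5938] v=[-1.2500 0.6875]
Step 3: x=[4.3242 9.7891] v=[-1.3516 0.3906]
Step 4: x=[3.7910 9.6182] v=[-1.0664 -0.3419]
Step 5: x=[3.5123 8.9905] v=[-0.5574 -1.2555]
Step 6: x=[3.4794 7.9932] v=[-0.0659 -1.9946]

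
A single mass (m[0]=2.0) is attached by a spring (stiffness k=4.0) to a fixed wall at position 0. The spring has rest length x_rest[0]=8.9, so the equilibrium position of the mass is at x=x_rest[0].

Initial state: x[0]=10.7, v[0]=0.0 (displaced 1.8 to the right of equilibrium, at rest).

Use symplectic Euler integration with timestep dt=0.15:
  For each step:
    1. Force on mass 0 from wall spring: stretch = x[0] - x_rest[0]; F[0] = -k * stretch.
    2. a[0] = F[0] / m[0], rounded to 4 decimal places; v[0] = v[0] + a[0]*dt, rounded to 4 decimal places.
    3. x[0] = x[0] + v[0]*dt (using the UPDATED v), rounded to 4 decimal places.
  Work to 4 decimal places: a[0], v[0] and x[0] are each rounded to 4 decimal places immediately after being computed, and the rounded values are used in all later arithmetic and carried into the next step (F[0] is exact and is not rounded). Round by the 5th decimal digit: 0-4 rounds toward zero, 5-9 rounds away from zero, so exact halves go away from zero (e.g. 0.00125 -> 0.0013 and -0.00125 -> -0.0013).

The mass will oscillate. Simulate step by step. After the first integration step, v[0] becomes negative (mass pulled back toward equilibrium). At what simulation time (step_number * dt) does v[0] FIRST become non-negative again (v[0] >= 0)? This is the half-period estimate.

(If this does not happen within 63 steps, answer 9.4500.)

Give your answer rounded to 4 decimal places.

Answer: 2.2500

Derivation:
Step 0: x=[10.7000] v=[0.0000]
Step 1: x=[10.6190] v=[-0.5400]
Step 2: x=[10.4606] v=[-1.0557]
Step 3: x=[10.2320] v=[-1.5239]
Step 4: x=[9.9435] v=[-1.9235]
Step 5: x=[9.6080] v=[-2.2366]
Step 6: x=[9.2407] v=[-2.4490]
Step 7: x=[8.8580] v=[-2.5512]
Step 8: x=[8.4772] v=[-2.5386]
Step 9: x=[8.1154] v=[-2.4118]
Step 10: x=[7.7889] v=[-2.1764]
Step 11: x=[7.5124] v=[-1.8431]
Step 12: x=[7.2984] v=[-1.4268]
Step 13: x=[7.1565] v=[-0.9463]
Step 14: x=[7.0930] v=[-0.4233]
Step 15: x=[7.1108] v=[0.1188]
First v>=0 after going negative at step 15, time=2.2500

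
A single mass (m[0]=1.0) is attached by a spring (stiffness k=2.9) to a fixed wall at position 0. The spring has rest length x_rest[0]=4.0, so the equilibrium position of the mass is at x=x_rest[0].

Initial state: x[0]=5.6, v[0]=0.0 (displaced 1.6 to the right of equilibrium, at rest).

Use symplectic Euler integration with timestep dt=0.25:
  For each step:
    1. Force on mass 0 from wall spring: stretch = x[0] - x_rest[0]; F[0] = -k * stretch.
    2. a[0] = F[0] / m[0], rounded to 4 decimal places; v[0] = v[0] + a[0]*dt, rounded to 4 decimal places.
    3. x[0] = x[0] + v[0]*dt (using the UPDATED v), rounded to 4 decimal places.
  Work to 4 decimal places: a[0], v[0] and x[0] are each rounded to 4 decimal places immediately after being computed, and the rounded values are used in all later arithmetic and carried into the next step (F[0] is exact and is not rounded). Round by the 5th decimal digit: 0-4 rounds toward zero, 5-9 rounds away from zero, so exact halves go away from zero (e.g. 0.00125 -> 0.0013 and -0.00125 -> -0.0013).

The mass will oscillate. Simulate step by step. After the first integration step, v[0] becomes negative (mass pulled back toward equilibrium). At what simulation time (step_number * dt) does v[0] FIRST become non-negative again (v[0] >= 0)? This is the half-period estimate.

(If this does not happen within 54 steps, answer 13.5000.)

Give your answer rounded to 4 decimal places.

Answer: 2.0000

Derivation:
Step 0: x=[5.6000] v=[0.0000]
Step 1: x=[5.3100] v=[-1.1600]
Step 2: x=[4.7826] v=[-2.1098]
Step 3: x=[4.1133] v=[-2.6772]
Step 4: x=[3.4235] v=[-2.7594]
Step 5: x=[2.8382] v=[-2.3414]
Step 6: x=[2.4634] v=[-1.4991]
Step 7: x=[2.3671] v=[-0.3851]
Step 8: x=[2.5668] v=[0.7988]
First v>=0 after going negative at step 8, time=2.0000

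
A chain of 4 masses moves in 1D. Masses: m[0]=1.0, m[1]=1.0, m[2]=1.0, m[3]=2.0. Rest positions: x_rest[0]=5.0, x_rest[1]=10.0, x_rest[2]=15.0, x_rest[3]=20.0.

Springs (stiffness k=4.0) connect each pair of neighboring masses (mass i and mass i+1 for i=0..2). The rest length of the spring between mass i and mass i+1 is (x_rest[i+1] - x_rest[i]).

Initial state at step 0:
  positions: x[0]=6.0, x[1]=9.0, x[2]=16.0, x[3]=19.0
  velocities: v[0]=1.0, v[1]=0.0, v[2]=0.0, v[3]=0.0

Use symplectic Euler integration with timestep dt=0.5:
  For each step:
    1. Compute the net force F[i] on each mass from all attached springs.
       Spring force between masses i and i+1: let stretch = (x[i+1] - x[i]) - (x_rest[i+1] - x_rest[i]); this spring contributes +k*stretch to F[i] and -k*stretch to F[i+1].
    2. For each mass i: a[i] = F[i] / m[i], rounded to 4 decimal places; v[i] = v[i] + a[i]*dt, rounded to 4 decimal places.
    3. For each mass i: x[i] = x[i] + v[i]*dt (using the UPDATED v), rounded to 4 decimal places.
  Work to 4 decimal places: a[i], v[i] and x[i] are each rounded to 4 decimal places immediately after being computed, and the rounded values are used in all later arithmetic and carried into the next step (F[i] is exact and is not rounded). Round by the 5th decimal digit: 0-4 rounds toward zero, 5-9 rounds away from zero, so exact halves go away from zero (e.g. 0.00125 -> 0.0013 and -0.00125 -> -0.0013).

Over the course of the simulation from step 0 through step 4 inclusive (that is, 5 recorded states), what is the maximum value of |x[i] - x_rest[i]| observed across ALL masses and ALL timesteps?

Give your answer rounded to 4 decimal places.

Answer: 3.0000

Derivation:
Step 0: x=[6.0000 9.0000 16.0000 19.0000] v=[1.0000 0.0000 0.0000 0.0000]
Step 1: x=[4.5000 13.0000 12.0000 20.0000] v=[-3.0000 8.0000 -8.0000 2.0000]
Step 2: x=[6.5000 7.5000 17.0000 19.5000] v=[4.0000 -11.0000 10.0000 -1.0000]
Step 3: x=[4.5000 10.5000 15.0000 20.2500] v=[-4.0000 6.0000 -4.0000 1.5000]
Step 4: x=[3.5000 12.0000 13.7500 20.8750] v=[-2.0000 3.0000 -2.5000 1.2500]
Max displacement = 3.0000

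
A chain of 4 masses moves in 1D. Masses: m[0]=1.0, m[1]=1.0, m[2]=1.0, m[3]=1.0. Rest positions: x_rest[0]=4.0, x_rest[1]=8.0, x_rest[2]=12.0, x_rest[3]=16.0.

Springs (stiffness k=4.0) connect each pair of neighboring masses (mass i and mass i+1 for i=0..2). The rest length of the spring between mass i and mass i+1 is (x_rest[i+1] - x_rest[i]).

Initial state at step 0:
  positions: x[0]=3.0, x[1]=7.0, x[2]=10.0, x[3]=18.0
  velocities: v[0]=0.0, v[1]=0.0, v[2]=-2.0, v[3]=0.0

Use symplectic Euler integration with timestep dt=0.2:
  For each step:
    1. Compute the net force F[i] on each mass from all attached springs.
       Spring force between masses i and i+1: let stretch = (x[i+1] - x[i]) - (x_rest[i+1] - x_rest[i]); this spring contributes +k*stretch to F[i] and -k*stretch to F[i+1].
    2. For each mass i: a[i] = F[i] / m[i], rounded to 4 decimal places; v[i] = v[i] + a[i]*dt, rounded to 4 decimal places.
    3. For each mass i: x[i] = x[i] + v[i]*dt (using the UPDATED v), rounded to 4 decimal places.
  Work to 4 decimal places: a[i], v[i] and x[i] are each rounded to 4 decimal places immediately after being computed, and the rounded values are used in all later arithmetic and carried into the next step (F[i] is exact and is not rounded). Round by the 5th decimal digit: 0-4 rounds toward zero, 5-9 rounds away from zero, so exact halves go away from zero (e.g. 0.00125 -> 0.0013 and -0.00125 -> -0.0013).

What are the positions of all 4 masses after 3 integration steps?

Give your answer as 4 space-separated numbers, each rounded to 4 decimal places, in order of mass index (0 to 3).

Answer: 2.8945 6.5981 12.3190 14.9884

Derivation:
Step 0: x=[3.0000 7.0000 10.0000 18.0000] v=[0.0000 0.0000 -2.0000 0.0000]
Step 1: x=[3.0000 6.8400 10.4000 17.3600] v=[0.0000 -0.8000 2.0000 -3.2000]
Step 2: x=[2.9744 6.6352 11.3440 16.2464] v=[-0.1280 -1.0240 4.7200 -5.5680]
Step 3: x=[2.8945 6.5981 12.3190 14.9884] v=[-0.3994 -0.1856 4.8749 -6.2899]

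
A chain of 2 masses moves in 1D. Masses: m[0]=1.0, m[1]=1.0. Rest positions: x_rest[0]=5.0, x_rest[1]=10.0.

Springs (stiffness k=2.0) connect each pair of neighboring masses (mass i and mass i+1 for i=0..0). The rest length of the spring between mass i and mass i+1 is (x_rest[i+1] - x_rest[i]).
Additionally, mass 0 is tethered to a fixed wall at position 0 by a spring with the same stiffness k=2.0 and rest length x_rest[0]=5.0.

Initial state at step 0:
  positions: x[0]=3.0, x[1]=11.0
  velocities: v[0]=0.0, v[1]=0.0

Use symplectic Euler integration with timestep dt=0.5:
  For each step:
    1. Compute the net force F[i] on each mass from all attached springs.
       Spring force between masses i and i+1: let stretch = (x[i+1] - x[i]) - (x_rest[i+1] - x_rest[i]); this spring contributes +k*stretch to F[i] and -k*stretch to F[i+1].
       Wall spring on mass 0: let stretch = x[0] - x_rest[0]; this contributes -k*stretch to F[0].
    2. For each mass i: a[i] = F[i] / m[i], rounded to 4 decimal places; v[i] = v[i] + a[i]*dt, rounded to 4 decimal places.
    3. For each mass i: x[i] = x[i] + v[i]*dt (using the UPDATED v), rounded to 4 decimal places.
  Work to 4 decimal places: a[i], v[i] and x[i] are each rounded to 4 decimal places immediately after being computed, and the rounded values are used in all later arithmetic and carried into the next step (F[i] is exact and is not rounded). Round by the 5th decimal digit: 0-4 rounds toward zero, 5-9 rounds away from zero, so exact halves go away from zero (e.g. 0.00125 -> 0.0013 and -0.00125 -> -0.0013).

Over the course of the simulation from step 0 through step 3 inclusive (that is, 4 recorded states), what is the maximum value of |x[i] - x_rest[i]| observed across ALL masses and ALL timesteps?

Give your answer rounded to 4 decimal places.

Answer: 2.2500

Derivation:
Step 0: x=[3.0000 11.0000] v=[0.0000 0.0000]
Step 1: x=[5.5000 9.5000] v=[5.0000 -3.0000]
Step 2: x=[7.2500 8.5000] v=[3.5000 -2.0000]
Step 3: x=[6.0000 9.3750] v=[-2.5000 1.7500]
Max displacement = 2.2500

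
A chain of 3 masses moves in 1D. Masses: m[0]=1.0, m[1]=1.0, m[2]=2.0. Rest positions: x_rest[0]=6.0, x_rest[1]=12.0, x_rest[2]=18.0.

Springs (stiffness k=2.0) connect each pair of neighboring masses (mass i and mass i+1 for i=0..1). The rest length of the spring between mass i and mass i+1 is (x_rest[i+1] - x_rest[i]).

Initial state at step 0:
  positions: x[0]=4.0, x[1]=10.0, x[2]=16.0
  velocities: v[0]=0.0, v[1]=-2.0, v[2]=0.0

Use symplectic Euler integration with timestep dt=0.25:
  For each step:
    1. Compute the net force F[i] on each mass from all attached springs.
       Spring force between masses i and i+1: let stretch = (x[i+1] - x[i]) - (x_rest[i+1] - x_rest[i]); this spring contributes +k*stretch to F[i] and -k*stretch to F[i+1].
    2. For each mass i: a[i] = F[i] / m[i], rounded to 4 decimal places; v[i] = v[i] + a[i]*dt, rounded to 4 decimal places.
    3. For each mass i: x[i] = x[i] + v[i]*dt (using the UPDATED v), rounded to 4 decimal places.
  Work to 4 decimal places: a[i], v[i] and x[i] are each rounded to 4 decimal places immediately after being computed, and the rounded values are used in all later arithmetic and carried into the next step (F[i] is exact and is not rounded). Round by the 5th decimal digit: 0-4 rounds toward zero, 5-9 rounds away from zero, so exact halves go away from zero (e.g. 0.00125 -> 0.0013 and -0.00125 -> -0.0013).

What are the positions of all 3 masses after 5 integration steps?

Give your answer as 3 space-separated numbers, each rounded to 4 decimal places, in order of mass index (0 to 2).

Answer: 3.1787 9.2117 15.5548

Derivation:
Step 0: x=[4.0000 10.0000 16.0000] v=[0.0000 -2.0000 0.0000]
Step 1: x=[4.0000 9.5000 16.0000] v=[0.0000 -2.0000 0.0000]
Step 2: x=[3.9375 9.1250 15.9688] v=[-0.2500 -1.5000 -0.1250]
Step 3: x=[3.7734 8.9570 15.8848] v=[-0.6563 -0.6719 -0.3360]
Step 4: x=[3.5073 9.0071 15.7428] v=[-1.0645 0.2002 -0.5680]
Step 5: x=[3.1787 9.2117 15.5548] v=[-1.3146 0.8182 -0.7519]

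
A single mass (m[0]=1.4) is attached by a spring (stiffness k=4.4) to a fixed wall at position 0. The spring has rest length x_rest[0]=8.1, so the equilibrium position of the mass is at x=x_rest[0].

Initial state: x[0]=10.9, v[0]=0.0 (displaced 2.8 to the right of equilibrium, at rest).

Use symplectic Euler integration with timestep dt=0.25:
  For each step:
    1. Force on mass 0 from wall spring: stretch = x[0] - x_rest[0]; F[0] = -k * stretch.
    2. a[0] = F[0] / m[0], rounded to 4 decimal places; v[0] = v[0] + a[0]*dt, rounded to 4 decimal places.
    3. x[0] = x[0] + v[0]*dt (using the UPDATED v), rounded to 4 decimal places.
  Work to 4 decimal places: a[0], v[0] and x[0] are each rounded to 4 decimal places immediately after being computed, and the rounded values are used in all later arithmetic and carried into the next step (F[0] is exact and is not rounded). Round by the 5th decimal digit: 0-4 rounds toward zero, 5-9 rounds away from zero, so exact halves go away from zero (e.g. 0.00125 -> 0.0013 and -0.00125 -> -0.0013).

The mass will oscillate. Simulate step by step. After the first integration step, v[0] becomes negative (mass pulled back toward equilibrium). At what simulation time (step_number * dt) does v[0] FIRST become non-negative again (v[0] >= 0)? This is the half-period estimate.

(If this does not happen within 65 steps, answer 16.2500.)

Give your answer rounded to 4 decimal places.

Step 0: x=[10.9000] v=[0.0000]
Step 1: x=[10.3500] v=[-2.2000]
Step 2: x=[9.3580] v=[-3.9679]
Step 3: x=[8.1189] v=[-4.9563]
Step 4: x=[6.8761] v=[-4.9712]
Step 5: x=[5.8737] v=[-4.0096]
Step 6: x=[5.3086] v=[-2.2604]
Step 7: x=[5.2918] v=[-0.0672]
Step 8: x=[5.8266] v=[2.1393]
First v>=0 after going negative at step 8, time=2.0000

Answer: 2.0000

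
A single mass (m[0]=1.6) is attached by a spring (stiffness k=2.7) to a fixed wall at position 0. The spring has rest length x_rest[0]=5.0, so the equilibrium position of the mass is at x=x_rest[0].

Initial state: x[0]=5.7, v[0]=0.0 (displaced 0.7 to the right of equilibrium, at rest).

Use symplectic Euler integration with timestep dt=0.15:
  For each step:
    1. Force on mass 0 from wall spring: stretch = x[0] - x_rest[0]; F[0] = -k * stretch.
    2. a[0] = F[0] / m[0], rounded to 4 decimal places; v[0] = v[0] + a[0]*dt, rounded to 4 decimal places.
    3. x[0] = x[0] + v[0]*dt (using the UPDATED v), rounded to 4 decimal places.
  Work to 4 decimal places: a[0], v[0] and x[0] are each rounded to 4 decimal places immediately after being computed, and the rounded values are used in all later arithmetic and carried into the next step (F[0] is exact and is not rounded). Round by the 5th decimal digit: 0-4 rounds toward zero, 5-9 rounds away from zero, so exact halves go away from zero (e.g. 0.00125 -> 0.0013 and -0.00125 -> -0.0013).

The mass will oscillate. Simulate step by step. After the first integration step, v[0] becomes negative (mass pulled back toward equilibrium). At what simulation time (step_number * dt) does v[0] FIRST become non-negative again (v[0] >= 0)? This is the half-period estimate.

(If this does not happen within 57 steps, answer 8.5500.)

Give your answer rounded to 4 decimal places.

Step 0: x=[5.7000] v=[0.0000]
Step 1: x=[5.6734] v=[-0.1772]
Step 2: x=[5.6212] v=[-0.3477]
Step 3: x=[5.5455] v=[-0.5049]
Step 4: x=[5.4491] v=[-0.6430]
Step 5: x=[5.3356] v=[-0.7567]
Step 6: x=[5.2094] v=[-0.8416]
Step 7: x=[5.0752] v=[-0.8946]
Step 8: x=[4.9382] v=[-0.9136]
Step 9: x=[4.8035] v=[-0.8980]
Step 10: x=[4.6763] v=[-0.8483]
Step 11: x=[4.5613] v=[-0.7664]
Step 12: x=[4.4630] v=[-0.6554]
Step 13: x=[4.3851] v=[-0.5195]
Step 14: x=[4.3305] v=[-0.3639]
Step 15: x=[4.3013] v=[-0.1944]
Step 16: x=[4.2987] v=[-0.0175]
Step 17: x=[4.3227] v=[0.1600]
First v>=0 after going negative at step 17, time=2.5500

Answer: 2.5500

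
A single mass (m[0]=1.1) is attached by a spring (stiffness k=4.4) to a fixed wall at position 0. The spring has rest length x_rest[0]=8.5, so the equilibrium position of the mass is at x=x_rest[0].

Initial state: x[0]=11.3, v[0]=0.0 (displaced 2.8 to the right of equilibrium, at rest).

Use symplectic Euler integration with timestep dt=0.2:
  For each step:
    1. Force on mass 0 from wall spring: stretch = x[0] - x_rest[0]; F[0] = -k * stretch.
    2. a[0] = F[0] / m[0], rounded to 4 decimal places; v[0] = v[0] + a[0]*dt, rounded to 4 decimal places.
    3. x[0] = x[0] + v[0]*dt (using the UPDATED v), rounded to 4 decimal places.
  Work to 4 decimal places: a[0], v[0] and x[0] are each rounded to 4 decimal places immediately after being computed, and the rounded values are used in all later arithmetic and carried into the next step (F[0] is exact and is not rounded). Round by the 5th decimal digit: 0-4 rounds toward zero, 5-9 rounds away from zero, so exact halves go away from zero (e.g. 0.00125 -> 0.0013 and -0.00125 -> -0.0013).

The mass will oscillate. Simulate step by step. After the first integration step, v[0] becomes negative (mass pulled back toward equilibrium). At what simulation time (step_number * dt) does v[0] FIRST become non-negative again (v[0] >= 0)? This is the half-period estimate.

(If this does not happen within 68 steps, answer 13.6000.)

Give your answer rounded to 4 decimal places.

Step 0: x=[11.3000] v=[0.0000]
Step 1: x=[10.8520] v=[-2.2400]
Step 2: x=[10.0277] v=[-4.1216]
Step 3: x=[8.9589] v=[-5.3438]
Step 4: x=[7.8167] v=[-5.7109]
Step 5: x=[6.7838] v=[-5.1643]
Step 6: x=[6.0255] v=[-3.7913]
Step 7: x=[5.6632] v=[-1.8117]
Step 8: x=[5.7547] v=[0.4577]
First v>=0 after going negative at step 8, time=1.6000

Answer: 1.6000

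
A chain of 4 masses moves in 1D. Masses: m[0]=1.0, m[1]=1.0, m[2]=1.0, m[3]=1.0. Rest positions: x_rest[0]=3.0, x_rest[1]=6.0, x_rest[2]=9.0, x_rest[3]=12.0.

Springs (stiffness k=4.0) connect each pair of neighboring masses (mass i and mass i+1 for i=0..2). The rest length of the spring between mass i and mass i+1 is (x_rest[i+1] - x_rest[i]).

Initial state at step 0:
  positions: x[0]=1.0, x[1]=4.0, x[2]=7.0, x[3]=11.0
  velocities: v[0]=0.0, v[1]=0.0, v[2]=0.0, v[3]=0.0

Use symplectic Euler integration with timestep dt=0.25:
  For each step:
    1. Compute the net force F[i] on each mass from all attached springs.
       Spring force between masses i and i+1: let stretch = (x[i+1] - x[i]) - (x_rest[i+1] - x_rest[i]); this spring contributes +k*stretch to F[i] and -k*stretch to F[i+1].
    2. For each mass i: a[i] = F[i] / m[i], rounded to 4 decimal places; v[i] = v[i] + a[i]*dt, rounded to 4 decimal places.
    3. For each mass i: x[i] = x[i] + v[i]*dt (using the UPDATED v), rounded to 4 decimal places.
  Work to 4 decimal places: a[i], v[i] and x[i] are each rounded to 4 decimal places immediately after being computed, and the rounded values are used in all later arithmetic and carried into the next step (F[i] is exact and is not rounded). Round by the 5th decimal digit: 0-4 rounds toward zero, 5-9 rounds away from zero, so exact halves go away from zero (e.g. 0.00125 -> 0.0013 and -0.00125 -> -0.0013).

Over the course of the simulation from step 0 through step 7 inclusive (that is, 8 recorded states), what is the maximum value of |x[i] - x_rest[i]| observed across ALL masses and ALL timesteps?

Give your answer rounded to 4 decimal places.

Answer: 2.2189

Derivation:
Step 0: x=[1.0000 4.0000 7.0000 11.0000] v=[0.0000 0.0000 0.0000 0.0000]
Step 1: x=[1.0000 4.0000 7.2500 10.7500] v=[0.0000 0.0000 1.0000 -1.0000]
Step 2: x=[1.0000 4.0625 7.5625 10.3750] v=[0.0000 0.2500 1.2500 -1.5000]
Step 3: x=[1.0156 4.2344 7.7031 10.0469] v=[0.0625 0.6875 0.5625 -1.3125]
Step 4: x=[1.0859 4.4688 7.5625 9.8828] v=[0.2813 0.9374 -0.5624 -0.6563]
Step 5: x=[1.2520 4.6309 7.2286 9.8887] v=[0.6642 0.6482 -1.3358 0.0234]
Step 6: x=[1.5128 4.5977 6.9103 9.9795] v=[1.0431 -0.1330 -1.2734 0.3633]
Step 7: x=[1.7948 4.3714 6.7811 10.0530] v=[1.1280 -0.9053 -0.5168 0.2941]
Max displacement = 2.2189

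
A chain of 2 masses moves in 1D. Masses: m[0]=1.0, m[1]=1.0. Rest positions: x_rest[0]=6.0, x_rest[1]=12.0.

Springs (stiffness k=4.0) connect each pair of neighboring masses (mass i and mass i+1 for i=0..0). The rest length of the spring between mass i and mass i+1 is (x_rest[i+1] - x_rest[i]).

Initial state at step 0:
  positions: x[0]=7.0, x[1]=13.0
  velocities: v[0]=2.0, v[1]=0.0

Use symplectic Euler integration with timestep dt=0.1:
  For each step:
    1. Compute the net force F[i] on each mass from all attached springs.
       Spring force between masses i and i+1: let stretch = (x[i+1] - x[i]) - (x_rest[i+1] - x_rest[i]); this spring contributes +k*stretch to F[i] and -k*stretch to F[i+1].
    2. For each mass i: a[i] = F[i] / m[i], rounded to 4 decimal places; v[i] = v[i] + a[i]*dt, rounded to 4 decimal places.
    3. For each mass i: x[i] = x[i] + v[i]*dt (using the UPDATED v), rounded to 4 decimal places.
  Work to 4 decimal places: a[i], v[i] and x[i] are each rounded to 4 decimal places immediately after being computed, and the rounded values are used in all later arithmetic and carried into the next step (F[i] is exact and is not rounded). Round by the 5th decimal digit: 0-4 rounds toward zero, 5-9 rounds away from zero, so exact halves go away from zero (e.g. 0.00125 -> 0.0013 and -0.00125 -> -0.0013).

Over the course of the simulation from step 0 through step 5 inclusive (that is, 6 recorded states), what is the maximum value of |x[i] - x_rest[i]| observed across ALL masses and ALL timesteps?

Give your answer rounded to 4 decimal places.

Step 0: x=[7.0000 13.0000] v=[2.0000 0.0000]
Step 1: x=[7.2000 13.0000] v=[2.0000 0.0000]
Step 2: x=[7.3920 13.0080] v=[1.9200 0.0800]
Step 3: x=[7.5686 13.0314] v=[1.7664 0.2336]
Step 4: x=[7.7238 13.0763] v=[1.5515 0.4485]
Step 5: x=[7.8531 13.1471] v=[1.2925 0.7075]
Max displacement = 1.8531

Answer: 1.8531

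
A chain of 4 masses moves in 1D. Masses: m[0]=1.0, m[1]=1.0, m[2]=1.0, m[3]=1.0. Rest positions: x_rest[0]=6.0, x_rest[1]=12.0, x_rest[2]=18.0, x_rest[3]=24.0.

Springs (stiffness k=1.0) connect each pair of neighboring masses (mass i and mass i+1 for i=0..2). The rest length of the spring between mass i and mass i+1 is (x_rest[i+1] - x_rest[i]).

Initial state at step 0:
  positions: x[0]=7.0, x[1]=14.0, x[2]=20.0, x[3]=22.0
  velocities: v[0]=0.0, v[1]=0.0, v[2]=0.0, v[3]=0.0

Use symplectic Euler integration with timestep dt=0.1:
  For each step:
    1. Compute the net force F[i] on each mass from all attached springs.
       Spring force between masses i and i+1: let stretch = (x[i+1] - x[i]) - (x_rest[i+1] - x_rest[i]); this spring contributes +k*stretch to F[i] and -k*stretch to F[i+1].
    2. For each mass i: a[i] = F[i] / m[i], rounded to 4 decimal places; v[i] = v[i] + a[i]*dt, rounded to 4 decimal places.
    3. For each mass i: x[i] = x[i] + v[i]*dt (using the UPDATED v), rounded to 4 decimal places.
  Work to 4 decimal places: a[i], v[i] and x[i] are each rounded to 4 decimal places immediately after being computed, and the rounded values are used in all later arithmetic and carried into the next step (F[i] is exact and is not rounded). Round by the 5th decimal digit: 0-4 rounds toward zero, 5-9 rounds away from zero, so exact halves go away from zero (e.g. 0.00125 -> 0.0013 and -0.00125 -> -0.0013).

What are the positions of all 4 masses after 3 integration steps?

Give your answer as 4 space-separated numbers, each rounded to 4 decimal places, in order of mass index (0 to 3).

Answer: 7.0590 13.9395 19.7655 22.2360

Derivation:
Step 0: x=[7.0000 14.0000 20.0000 22.0000] v=[0.0000 0.0000 0.0000 0.0000]
Step 1: x=[7.0100 13.9900 19.9600 22.0400] v=[0.1000 -0.1000 -0.4000 0.4000]
Step 2: x=[7.0298 13.9699 19.8811 22.1192] v=[0.1980 -0.2010 -0.7890 0.7920]
Step 3: x=[7.0590 13.9395 19.7655 22.2360] v=[0.2920 -0.3039 -1.1563 1.1682]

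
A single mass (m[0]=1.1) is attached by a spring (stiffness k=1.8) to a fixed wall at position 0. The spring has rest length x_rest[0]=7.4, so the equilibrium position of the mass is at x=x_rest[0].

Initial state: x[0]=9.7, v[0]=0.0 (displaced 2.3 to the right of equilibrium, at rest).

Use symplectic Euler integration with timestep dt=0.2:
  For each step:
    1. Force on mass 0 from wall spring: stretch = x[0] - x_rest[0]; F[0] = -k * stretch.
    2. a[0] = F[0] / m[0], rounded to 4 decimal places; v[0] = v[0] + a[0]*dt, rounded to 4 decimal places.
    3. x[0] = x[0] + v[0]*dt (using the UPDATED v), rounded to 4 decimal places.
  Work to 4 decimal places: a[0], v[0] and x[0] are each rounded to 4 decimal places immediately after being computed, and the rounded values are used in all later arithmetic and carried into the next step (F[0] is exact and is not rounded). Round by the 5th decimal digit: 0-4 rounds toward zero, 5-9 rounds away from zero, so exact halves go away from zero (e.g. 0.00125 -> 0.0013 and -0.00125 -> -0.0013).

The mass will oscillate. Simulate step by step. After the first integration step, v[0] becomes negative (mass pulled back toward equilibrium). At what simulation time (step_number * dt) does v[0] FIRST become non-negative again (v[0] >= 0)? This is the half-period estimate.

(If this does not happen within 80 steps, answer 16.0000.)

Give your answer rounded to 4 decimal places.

Answer: 2.6000

Derivation:
Step 0: x=[9.7000] v=[0.0000]
Step 1: x=[9.5495] v=[-0.7527]
Step 2: x=[9.2583] v=[-1.4562]
Step 3: x=[8.8454] v=[-2.0644]
Step 4: x=[8.3379] v=[-2.5374]
Step 5: x=[7.7690] v=[-2.8443]
Step 6: x=[7.1760] v=[-2.9651]
Step 7: x=[6.5976] v=[-2.8918]
Step 8: x=[6.0718] v=[-2.6292]
Step 9: x=[5.6329] v=[-2.1945]
Step 10: x=[5.3097] v=[-1.6162]
Step 11: x=[5.1233] v=[-0.9321]
Step 12: x=[5.0859] v=[-0.1870]
Step 13: x=[5.2000] v=[0.5703]
First v>=0 after going negative at step 13, time=2.6000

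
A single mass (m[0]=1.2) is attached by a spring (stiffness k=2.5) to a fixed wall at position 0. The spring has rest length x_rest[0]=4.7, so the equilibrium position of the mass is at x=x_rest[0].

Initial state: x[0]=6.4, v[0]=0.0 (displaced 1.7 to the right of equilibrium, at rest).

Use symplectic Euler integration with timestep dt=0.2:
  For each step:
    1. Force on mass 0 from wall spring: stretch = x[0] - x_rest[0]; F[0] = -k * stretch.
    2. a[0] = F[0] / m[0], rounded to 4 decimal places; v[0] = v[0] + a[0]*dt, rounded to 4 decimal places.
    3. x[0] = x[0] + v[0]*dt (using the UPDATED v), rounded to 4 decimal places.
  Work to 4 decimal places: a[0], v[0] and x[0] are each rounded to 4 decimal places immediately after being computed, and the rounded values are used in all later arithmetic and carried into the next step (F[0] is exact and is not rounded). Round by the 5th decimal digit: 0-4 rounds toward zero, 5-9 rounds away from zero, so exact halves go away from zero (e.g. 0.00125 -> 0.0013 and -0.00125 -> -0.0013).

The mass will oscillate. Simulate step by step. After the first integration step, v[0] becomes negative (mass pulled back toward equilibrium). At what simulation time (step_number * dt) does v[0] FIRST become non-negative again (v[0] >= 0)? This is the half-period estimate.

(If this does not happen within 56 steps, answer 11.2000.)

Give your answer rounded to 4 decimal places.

Step 0: x=[6.4000] v=[0.0000]
Step 1: x=[6.2583] v=[-0.7083]
Step 2: x=[5.9868] v=[-1.3576]
Step 3: x=[5.6080] v=[-1.8938]
Step 4: x=[5.1536] v=[-2.2721]
Step 5: x=[4.6614] v=[-2.4611]
Step 6: x=[4.1724] v=[-2.4450]
Step 7: x=[3.7274] v=[-2.2252]
Step 8: x=[3.3634] v=[-1.8199]
Step 9: x=[3.1108] v=[-1.2630]
Step 10: x=[2.9906] v=[-0.6008]
Step 11: x=[3.0129] v=[0.1115]
First v>=0 after going negative at step 11, time=2.2000

Answer: 2.2000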